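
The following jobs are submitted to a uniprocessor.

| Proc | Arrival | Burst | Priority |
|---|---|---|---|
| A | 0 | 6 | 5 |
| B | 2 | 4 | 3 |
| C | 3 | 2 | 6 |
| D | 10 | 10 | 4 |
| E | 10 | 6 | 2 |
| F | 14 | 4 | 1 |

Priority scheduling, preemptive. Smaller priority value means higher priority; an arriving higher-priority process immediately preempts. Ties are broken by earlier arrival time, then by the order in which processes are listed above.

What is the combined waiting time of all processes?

45

Timeline: | A 0-2 | B 2-6 | A 6-10 | E 10-14 | F 14-18 | E 18-20 | D 20-30 | C 30-32 |
Completion: A=10  B=6  C=32  D=30  E=20  F=18
Turnaround (C−A): A=10  B=4  C=29  D=20  E=10  F=4
Waiting = turnaround − burst: A=4, B=0, C=27, D=10, E=4, F=0
Total waiting = 4 + 0 + 27 + 10 + 4 + 0 = 45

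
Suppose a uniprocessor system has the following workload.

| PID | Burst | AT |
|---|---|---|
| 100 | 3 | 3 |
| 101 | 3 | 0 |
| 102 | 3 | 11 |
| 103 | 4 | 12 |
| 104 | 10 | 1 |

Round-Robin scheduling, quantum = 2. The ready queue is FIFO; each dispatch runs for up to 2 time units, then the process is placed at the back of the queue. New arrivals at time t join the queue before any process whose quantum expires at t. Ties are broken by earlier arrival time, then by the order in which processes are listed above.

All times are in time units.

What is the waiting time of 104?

12

Timeline: | 101 0-2 | 104 2-4 | 101 4-5 | 100 5-7 | 104 7-9 | 100 9-10 | 104 10-12 | 102 12-14 | 103 14-16 | 104 16-18 | 102 18-19 | 103 19-21 | 104 21-23 |
Completion: 100=10  101=5  102=19  103=21  104=23
Turnaround (C−A): 100=7  101=5  102=8  103=9  104=22
Waiting(104) = turnaround − burst = 22 − 10 = 12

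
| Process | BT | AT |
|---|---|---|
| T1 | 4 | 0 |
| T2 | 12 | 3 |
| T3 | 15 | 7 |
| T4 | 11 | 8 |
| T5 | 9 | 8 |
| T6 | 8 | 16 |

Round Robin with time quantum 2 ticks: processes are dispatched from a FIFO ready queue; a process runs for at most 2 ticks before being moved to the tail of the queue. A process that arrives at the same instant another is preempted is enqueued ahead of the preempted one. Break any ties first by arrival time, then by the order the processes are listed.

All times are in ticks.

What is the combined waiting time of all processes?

168

Gantt: | T1 0-4 | T2 4-8 | T3 8-10 | T4 10-12 | T5 12-14 | T2 14-16 | T3 16-18 | T4 18-20 | T5 20-22 | T6 22-24 | T2 24-26 | T3 26-28 | T4 28-30 | T5 30-32 | T6 32-34 | T2 34-36 | T3 36-38 | T4 38-40 | T5 40-42 | T6 42-44 | T2 44-46 | T3 46-48 | T4 48-50 | T5 50-51 | T6 51-53 | T3 53-55 | T4 55-56 | T3 56-59 |
Completion: T1=4  T2=46  T3=59  T4=56  T5=51  T6=53
Turnaround (C−A): T1=4  T2=43  T3=52  T4=48  T5=43  T6=37
Waiting = turnaround − burst: T1=0, T2=31, T3=37, T4=37, T5=34, T6=29
Total waiting = 0 + 31 + 37 + 37 + 34 + 29 = 168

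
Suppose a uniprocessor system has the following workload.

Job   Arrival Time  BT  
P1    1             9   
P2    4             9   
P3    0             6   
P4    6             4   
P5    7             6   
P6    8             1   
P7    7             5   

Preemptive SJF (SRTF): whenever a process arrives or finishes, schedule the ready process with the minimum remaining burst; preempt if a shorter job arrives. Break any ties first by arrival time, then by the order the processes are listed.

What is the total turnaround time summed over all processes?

Gantt: | P3 0-6 | P4 6-8 | P6 8-9 | P4 9-11 | P7 11-16 | P5 16-22 | P1 22-31 | P2 31-40 |
Completion: P1=31  P2=40  P3=6  P4=11  P5=22  P6=9  P7=16
Turnaround (C−A): P1=30  P2=36  P3=6  P4=5  P5=15  P6=1  P7=9
Turnaround = completion − arrival: P1=30, P2=36, P3=6, P4=5, P5=15, P6=1, P7=9
Total turnaround = 30 + 36 + 6 + 5 + 15 + 1 + 9 = 102

102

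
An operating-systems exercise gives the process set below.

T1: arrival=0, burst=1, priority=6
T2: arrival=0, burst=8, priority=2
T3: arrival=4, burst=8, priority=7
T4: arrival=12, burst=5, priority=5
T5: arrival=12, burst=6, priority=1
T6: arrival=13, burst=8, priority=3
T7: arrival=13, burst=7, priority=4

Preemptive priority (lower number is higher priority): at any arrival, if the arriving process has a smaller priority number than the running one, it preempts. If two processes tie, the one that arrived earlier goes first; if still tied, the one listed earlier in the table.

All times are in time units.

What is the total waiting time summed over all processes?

Schedule: | T2 0-8 | T1 8-9 | T3 9-12 | T5 12-18 | T6 18-26 | T7 26-33 | T4 33-38 | T3 38-43 |
Completion: T1=9  T2=8  T3=43  T4=38  T5=18  T6=26  T7=33
Waiting = turnaround − burst: T1=8, T2=0, T3=31, T4=21, T5=0, T6=5, T7=13
Total waiting = 8 + 0 + 31 + 21 + 0 + 5 + 13 = 78

78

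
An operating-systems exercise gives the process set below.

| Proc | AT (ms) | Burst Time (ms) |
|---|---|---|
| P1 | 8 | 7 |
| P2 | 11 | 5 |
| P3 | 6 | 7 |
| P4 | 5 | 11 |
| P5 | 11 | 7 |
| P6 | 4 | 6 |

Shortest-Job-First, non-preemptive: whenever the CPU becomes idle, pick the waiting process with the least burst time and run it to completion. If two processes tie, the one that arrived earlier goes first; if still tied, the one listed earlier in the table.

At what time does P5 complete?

36

Schedule: | idle 0-4 | P6 4-10 | P3 10-17 | P2 17-22 | P1 22-29 | P5 29-36 | P4 36-47 |
Completion: P1=29  P2=22  P3=17  P4=47  P5=36  P6=10
Turnaround (C−A): P1=21  P2=11  P3=11  P4=42  P5=25  P6=6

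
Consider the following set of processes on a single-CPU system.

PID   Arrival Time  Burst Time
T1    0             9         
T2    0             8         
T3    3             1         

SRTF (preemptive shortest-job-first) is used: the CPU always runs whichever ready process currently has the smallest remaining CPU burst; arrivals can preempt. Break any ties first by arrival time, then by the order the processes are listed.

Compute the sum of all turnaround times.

Gantt: | T2 0-3 | T3 3-4 | T2 4-9 | T1 9-18 |
Completion: T1=18  T2=9  T3=4
Turnaround = completion − arrival: T1=18, T2=9, T3=1
Total turnaround = 18 + 9 + 1 = 28

28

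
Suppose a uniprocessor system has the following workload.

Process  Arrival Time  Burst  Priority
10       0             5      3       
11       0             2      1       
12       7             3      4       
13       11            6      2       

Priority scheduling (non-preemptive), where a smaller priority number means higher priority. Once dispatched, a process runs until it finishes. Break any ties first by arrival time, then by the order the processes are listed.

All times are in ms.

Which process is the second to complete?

10

Schedule: | 11 0-2 | 10 2-7 | 12 7-10 | idle 10-11 | 13 11-17 |
Completion: 10=7  11=2  12=10  13=17
Turnaround (C−A): 10=7  11=2  12=3  13=6
Finish order: 11 → 10 → 12 → 13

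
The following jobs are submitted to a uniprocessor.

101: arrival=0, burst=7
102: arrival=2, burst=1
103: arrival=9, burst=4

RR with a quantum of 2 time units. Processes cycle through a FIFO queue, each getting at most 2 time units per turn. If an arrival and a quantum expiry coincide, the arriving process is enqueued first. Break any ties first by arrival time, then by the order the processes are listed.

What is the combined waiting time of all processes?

Schedule: | 101 0-2 | 102 2-3 | 101 3-8 | idle 8-9 | 103 9-13 |
Completion: 101=8  102=3  103=13
Turnaround (C−A): 101=8  102=1  103=4
Waiting = turnaround − burst: 101=1, 102=0, 103=0
Total waiting = 1 + 0 + 0 = 1

1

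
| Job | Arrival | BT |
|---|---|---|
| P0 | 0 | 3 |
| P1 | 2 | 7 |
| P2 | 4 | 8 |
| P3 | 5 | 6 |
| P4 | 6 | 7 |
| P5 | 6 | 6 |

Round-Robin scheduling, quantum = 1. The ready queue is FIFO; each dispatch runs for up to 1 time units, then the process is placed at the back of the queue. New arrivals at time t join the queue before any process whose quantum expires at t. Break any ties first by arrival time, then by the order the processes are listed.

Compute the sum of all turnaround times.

148

Timeline: | P0 0-2 | P1 2-3 | P0 3-4 | P1 4-5 | P2 5-6 | P3 6-7 | P1 7-8 | P4 8-9 | P5 9-10 | P2 10-11 | P3 11-12 | P1 12-13 | P4 13-14 | P5 14-15 | P2 15-16 | P3 16-17 | P1 17-18 | P4 18-19 | P5 19-20 | P2 20-21 | P3 21-22 | P1 22-23 | P4 23-24 | P5 24-25 | P2 25-26 | P3 26-27 | P1 27-28 | P4 28-29 | P5 29-30 | P2 30-31 | P3 31-32 | P4 32-33 | P5 33-34 | P2 34-35 | P4 35-36 | P2 36-37 |
Completion: P0=4  P1=28  P2=37  P3=32  P4=36  P5=34
Turnaround = completion − arrival: P0=4, P1=26, P2=33, P3=27, P4=30, P5=28
Total turnaround = 4 + 26 + 33 + 27 + 30 + 28 = 148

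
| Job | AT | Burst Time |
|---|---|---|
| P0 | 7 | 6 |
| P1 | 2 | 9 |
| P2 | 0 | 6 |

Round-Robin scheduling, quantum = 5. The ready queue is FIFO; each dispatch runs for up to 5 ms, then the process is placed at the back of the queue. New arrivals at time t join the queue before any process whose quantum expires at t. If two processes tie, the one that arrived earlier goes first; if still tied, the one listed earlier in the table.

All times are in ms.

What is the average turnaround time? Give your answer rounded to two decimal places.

14.33

Timeline: | P2 0-5 | P1 5-10 | P2 10-11 | P0 11-16 | P1 16-20 | P0 20-21 |
Completion: P0=21  P1=20  P2=11
Turnaround (C−A): P0=14  P1=18  P2=11
Turnaround times: P0=14, P1=18, P2=11
Average turnaround = (14+18+11) / 3 = 43/3 = 14.33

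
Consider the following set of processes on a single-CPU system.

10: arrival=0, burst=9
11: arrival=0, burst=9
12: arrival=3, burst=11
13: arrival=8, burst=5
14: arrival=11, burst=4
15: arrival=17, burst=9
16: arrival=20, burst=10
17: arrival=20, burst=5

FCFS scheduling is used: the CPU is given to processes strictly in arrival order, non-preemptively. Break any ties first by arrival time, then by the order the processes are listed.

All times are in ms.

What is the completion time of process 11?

18

Timeline: | 10 0-9 | 11 9-18 | 12 18-29 | 13 29-34 | 14 34-38 | 15 38-47 | 16 47-57 | 17 57-62 |
Completion: 10=9  11=18  12=29  13=34  14=38  15=47  16=57  17=62
Turnaround (C−A): 10=9  11=18  12=26  13=26  14=27  15=30  16=37  17=42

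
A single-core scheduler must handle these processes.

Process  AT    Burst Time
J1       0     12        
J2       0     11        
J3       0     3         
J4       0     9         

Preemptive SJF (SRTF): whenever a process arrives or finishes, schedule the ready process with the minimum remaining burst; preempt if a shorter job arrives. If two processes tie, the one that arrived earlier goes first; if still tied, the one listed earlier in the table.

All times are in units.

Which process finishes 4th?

Gantt: | J3 0-3 | J4 3-12 | J2 12-23 | J1 23-35 |
Completion: J1=35  J2=23  J3=3  J4=12
Finish order: J3 → J4 → J2 → J1

J1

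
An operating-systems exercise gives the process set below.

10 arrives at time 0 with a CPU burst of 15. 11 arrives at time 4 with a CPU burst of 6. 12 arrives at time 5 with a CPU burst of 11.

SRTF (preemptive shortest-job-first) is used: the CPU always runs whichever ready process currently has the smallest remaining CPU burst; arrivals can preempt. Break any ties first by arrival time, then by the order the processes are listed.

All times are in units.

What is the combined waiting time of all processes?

22

Gantt: | 10 0-4 | 11 4-10 | 10 10-21 | 12 21-32 |
Completion: 10=21  11=10  12=32
Waiting = turnaround − burst: 10=6, 11=0, 12=16
Total waiting = 6 + 0 + 16 = 22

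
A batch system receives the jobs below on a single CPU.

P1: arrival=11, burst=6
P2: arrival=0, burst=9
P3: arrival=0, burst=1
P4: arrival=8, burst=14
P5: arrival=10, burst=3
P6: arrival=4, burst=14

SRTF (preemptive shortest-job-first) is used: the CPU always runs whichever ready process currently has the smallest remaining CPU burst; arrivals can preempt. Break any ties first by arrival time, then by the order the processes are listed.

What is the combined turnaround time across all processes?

90

Timeline: | P3 0-1 | P2 1-10 | P5 10-13 | P1 13-19 | P6 19-33 | P4 33-47 |
Completion: P1=19  P2=10  P3=1  P4=47  P5=13  P6=33
Turnaround (C−A): P1=8  P2=10  P3=1  P4=39  P5=3  P6=29
Turnaround = completion − arrival: P1=8, P2=10, P3=1, P4=39, P5=3, P6=29
Total turnaround = 8 + 10 + 1 + 39 + 3 + 29 = 90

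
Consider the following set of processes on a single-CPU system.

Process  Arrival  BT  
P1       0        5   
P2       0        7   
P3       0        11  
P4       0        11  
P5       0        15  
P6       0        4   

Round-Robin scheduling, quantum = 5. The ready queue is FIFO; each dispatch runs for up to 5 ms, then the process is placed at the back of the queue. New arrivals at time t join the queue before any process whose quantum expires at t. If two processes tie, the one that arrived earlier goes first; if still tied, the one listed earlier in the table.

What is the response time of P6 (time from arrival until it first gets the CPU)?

Schedule: | P1 0-5 | P2 5-10 | P3 10-15 | P4 15-20 | P5 20-25 | P6 25-29 | P2 29-31 | P3 31-36 | P4 36-41 | P5 41-46 | P3 46-47 | P4 47-48 | P5 48-53 |
Completion: P1=5  P2=31  P3=47  P4=48  P5=53  P6=29
Turnaround (C−A): P1=5  P2=31  P3=47  P4=48  P5=53  P6=29
Response(P6) = first start − arrival = 25 − 0 = 25

25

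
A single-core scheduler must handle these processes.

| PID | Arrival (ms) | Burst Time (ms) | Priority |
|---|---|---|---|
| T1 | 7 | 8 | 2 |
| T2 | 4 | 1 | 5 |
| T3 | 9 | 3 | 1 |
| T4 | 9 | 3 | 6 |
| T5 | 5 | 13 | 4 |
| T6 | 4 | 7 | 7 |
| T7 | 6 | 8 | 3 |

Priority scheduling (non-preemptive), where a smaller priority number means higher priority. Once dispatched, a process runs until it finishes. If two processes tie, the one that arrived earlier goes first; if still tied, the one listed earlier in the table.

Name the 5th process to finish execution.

Gantt: | idle 0-4 | T2 4-5 | T5 5-18 | T3 18-21 | T1 21-29 | T7 29-37 | T4 37-40 | T6 40-47 |
Completion: T1=29  T2=5  T3=21  T4=40  T5=18  T6=47  T7=37
Turnaround (C−A): T1=22  T2=1  T3=12  T4=31  T5=13  T6=43  T7=31
Finish order: T2 → T5 → T3 → T1 → T7 → T4 → T6

T7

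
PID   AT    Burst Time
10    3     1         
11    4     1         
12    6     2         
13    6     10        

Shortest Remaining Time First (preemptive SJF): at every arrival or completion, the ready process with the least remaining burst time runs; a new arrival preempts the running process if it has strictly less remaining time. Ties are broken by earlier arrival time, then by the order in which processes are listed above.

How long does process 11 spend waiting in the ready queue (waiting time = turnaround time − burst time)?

Gantt: | idle 0-3 | 10 3-4 | 11 4-5 | idle 5-6 | 12 6-8 | 13 8-18 |
Completion: 10=4  11=5  12=8  13=18
Turnaround (C−A): 10=1  11=1  12=2  13=12
Waiting(11) = turnaround − burst = 1 − 1 = 0

0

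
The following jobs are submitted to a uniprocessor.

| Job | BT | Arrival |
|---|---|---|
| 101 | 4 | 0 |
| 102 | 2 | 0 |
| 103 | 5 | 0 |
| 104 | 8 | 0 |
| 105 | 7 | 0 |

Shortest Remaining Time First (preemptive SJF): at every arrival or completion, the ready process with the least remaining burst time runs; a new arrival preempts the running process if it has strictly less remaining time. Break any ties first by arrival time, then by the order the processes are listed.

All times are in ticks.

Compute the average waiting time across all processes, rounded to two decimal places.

7.40

Gantt: | 102 0-2 | 101 2-6 | 103 6-11 | 105 11-18 | 104 18-26 |
Completion: 101=6  102=2  103=11  104=26  105=18
Turnaround (C−A): 101=6  102=2  103=11  104=26  105=18
Waiting times: 101=2, 102=0, 103=6, 104=18, 105=11
Average waiting = (2+0+6+18+11) / 5 = 37/5 = 7.40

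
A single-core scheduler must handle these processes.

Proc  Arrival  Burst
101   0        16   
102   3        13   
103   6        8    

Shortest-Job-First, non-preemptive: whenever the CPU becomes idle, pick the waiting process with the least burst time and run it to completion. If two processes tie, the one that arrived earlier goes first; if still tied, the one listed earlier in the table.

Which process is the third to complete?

102

Gantt: | 101 0-16 | 103 16-24 | 102 24-37 |
Completion: 101=16  102=37  103=24
Finish order: 101 → 103 → 102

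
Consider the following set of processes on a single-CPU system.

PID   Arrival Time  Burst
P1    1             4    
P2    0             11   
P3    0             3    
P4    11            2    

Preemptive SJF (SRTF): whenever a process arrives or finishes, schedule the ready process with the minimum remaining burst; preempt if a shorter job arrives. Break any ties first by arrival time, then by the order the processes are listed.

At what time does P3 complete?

3

Gantt: | P3 0-3 | P1 3-7 | P2 7-11 | P4 11-13 | P2 13-20 |
Completion: P1=7  P2=20  P3=3  P4=13
Turnaround (C−A): P1=6  P2=20  P3=3  P4=2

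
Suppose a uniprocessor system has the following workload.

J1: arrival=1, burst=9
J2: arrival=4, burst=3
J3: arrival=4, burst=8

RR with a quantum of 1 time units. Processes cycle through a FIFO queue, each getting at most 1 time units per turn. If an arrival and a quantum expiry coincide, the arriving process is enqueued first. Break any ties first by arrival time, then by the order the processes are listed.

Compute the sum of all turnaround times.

42

Gantt: | idle 0-1 | J1 1-4 | J2 4-5 | J3 5-6 | J1 6-7 | J2 7-8 | J3 8-9 | J1 9-10 | J2 10-11 | J3 11-12 | J1 12-13 | J3 13-14 | J1 14-15 | J3 15-16 | J1 16-17 | J3 17-18 | J1 18-19 | J3 19-21 |
Completion: J1=19  J2=11  J3=21
Turnaround (C−A): J1=18  J2=7  J3=17
Turnaround = completion − arrival: J1=18, J2=7, J3=17
Total turnaround = 18 + 7 + 17 = 42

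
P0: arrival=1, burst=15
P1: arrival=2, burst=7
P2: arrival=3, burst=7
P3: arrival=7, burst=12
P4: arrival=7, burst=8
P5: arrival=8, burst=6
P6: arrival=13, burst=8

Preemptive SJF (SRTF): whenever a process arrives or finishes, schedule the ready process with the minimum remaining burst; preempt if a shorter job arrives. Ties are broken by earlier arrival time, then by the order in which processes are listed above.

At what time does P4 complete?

30

Schedule: | idle 0-1 | P0 1-2 | P1 2-9 | P5 9-15 | P2 15-22 | P4 22-30 | P6 30-38 | P3 38-50 | P0 50-64 |
Completion: P0=64  P1=9  P2=22  P3=50  P4=30  P5=15  P6=38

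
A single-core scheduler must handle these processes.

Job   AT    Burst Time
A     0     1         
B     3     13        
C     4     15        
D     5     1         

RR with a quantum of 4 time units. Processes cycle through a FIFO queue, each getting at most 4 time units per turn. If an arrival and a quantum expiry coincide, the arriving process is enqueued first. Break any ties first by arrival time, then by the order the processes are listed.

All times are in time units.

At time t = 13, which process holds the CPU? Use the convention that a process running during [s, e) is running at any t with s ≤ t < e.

B

Gantt: | A 0-1 | idle 1-3 | B 3-7 | C 7-11 | D 11-12 | B 12-16 | C 16-20 | B 20-24 | C 24-28 | B 28-29 | C 29-32 |
Completion: A=1  B=29  C=32  D=12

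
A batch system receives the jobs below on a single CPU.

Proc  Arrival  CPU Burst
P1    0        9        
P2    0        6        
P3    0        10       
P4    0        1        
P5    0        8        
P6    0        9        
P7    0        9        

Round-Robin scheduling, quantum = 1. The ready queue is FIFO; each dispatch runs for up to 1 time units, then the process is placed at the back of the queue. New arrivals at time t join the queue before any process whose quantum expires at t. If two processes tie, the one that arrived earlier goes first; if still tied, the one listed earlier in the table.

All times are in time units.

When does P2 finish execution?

Schedule: | P1 0-1 | P2 1-2 | P3 2-3 | P4 3-4 | P5 4-5 | P6 5-6 | P7 6-7 | P1 7-8 | P2 8-9 | P3 9-10 | P5 10-11 | P6 11-12 | P7 12-13 | P1 13-14 | P2 14-15 | P3 15-16 | P5 16-17 | P6 17-18 | P7 18-19 | P1 19-20 | P2 20-21 | P3 21-22 | P5 22-23 | P6 23-24 | P7 24-25 | P1 25-26 | P2 26-27 | P3 27-28 | P5 28-29 | P6 29-30 | P7 30-31 | P1 31-32 | P2 32-33 | P3 33-34 | P5 34-35 | P6 35-36 | P7 36-37 | P1 37-38 | P3 38-39 | P5 39-40 | P6 40-41 | P7 41-42 | P1 42-43 | P3 43-44 | P5 44-45 | P6 45-46 | P7 46-47 | P1 47-48 | P3 48-49 | P6 49-50 | P7 50-51 | P3 51-52 |
Completion: P1=48  P2=33  P3=52  P4=4  P5=45  P6=50  P7=51
Turnaround (C−A): P1=48  P2=33  P3=52  P4=4  P5=45  P6=50  P7=51

33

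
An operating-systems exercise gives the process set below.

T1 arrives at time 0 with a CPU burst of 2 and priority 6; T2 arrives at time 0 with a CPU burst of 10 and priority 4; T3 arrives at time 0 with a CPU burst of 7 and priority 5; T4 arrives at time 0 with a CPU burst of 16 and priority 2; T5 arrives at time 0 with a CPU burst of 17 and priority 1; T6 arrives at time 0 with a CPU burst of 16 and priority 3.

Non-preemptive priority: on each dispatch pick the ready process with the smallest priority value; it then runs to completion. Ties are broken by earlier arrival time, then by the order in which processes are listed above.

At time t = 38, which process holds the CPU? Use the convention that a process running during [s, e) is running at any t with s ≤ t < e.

T6

Schedule: | T5 0-17 | T4 17-33 | T6 33-49 | T2 49-59 | T3 59-66 | T1 66-68 |
Completion: T1=68  T2=59  T3=66  T4=33  T5=17  T6=49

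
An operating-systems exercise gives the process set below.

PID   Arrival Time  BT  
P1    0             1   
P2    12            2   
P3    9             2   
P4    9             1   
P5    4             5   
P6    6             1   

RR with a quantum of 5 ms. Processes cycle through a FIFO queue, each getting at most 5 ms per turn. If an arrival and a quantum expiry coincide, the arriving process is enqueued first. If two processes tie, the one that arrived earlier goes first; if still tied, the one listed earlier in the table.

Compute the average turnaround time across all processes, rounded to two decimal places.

Timeline: | P1 0-1 | idle 1-4 | P5 4-9 | P6 9-10 | P3 10-12 | P4 12-13 | P2 13-15 |
Completion: P1=1  P2=15  P3=12  P4=13  P5=9  P6=10
Turnaround (C−A): P1=1  P2=3  P3=3  P4=4  P5=5  P6=4
Turnaround times: P1=1, P2=3, P3=3, P4=4, P5=5, P6=4
Average turnaround = (1+3+3+4+5+4) / 6 = 20/6 = 3.33

3.33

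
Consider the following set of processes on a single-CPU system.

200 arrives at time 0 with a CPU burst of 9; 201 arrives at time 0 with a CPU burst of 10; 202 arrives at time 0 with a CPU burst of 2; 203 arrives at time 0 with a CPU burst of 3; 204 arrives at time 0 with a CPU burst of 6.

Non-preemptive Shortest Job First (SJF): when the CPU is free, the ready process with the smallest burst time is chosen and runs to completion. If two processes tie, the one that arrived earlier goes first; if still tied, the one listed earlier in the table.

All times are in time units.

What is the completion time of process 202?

2

Timeline: | 202 0-2 | 203 2-5 | 204 5-11 | 200 11-20 | 201 20-30 |
Completion: 200=20  201=30  202=2  203=5  204=11
Turnaround (C−A): 200=20  201=30  202=2  203=5  204=11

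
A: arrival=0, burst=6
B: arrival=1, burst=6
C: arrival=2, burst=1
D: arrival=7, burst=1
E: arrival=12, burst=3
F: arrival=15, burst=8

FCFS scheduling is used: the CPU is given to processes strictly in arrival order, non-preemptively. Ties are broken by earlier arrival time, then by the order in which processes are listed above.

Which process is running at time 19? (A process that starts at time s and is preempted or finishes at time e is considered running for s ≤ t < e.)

Schedule: | A 0-6 | B 6-12 | C 12-13 | D 13-14 | E 14-17 | F 17-25 |
Completion: A=6  B=12  C=13  D=14  E=17  F=25
Turnaround (C−A): A=6  B=11  C=11  D=7  E=5  F=10

F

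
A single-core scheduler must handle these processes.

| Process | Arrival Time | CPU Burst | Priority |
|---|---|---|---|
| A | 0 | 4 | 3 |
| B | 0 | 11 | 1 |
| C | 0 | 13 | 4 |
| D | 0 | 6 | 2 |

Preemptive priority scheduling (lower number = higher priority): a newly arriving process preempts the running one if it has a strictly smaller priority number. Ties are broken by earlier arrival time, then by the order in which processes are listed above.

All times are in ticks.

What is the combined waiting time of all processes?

49

Schedule: | B 0-11 | D 11-17 | A 17-21 | C 21-34 |
Completion: A=21  B=11  C=34  D=17
Turnaround (C−A): A=21  B=11  C=34  D=17
Waiting = turnaround − burst: A=17, B=0, C=21, D=11
Total waiting = 17 + 0 + 21 + 11 = 49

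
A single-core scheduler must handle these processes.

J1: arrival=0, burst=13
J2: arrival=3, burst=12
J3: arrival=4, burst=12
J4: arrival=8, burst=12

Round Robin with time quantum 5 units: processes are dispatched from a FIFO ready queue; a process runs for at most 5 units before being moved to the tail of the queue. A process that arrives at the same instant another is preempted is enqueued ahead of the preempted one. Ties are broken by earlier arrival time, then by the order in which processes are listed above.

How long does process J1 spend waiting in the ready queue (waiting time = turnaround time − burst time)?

25

Gantt: | J1 0-5 | J2 5-10 | J3 10-15 | J1 15-20 | J4 20-25 | J2 25-30 | J3 30-35 | J1 35-38 | J4 38-43 | J2 43-45 | J3 45-47 | J4 47-49 |
Completion: J1=38  J2=45  J3=47  J4=49
Waiting(J1) = turnaround − burst = 38 − 13 = 25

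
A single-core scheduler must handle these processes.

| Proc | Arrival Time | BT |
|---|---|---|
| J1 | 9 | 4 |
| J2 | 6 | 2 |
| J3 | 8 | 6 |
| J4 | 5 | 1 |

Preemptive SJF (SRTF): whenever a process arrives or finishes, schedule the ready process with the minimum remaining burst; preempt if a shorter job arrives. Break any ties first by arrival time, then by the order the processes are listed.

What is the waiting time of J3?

4

Schedule: | idle 0-5 | J4 5-6 | J2 6-8 | J3 8-9 | J1 9-13 | J3 13-18 |
Completion: J1=13  J2=8  J3=18  J4=6
Waiting(J3) = turnaround − burst = 10 − 6 = 4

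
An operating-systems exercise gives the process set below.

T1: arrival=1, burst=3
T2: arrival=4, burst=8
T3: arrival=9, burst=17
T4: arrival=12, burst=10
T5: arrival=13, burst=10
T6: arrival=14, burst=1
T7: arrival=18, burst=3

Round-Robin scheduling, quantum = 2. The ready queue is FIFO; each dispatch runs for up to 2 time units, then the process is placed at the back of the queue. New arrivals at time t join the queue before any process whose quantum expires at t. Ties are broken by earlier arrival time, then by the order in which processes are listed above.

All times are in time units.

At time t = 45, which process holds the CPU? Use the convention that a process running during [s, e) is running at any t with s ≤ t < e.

Gantt: | idle 0-1 | T1 1-4 | T2 4-10 | T3 10-12 | T2 12-14 | T4 14-16 | T3 16-18 | T5 18-20 | T6 20-21 | T4 21-23 | T7 23-25 | T3 25-27 | T5 27-29 | T4 29-31 | T7 31-32 | T3 32-34 | T5 34-36 | T4 36-38 | T3 38-40 | T5 40-42 | T4 42-44 | T3 44-46 | T5 46-48 | T3 48-53 |
Completion: T1=4  T2=14  T3=53  T4=44  T5=48  T6=21  T7=32
Turnaround (C−A): T1=3  T2=10  T3=44  T4=32  T5=35  T6=7  T7=14

T3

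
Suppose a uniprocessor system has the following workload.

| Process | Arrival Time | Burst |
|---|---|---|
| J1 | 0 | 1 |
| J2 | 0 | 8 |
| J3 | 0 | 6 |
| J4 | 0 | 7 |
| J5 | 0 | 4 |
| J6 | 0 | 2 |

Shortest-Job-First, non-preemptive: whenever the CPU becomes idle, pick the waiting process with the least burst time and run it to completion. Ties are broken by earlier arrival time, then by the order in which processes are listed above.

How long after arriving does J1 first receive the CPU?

0

Gantt: | J1 0-1 | J6 1-3 | J5 3-7 | J3 7-13 | J4 13-20 | J2 20-28 |
Completion: J1=1  J2=28  J3=13  J4=20  J5=7  J6=3
Turnaround (C−A): J1=1  J2=28  J3=13  J4=20  J5=7  J6=3
Response(J1) = first start − arrival = 0 − 0 = 0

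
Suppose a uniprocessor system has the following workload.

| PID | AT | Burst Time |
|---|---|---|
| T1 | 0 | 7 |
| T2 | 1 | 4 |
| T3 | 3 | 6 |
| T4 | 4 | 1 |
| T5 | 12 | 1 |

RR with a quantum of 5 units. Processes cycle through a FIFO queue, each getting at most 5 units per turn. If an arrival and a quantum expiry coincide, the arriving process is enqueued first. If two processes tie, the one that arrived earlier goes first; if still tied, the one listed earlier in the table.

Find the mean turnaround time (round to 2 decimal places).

11.60

Gantt: | T1 0-5 | T2 5-9 | T3 9-14 | T4 14-15 | T1 15-17 | T5 17-18 | T3 18-19 |
Completion: T1=17  T2=9  T3=19  T4=15  T5=18
Turnaround (C−A): T1=17  T2=8  T3=16  T4=11  T5=6
Turnaround times: T1=17, T2=8, T3=16, T4=11, T5=6
Average turnaround = (17+8+16+11+6) / 5 = 58/5 = 11.60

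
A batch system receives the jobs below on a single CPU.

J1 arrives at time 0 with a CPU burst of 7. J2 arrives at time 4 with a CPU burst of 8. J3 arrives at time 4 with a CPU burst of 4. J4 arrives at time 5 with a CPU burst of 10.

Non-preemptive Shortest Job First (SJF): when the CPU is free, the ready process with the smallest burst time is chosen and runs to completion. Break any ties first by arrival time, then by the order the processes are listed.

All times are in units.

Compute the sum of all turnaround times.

53

Gantt: | J1 0-7 | J3 7-11 | J2 11-19 | J4 19-29 |
Completion: J1=7  J2=19  J3=11  J4=29
Turnaround (C−A): J1=7  J2=15  J3=7  J4=24
Turnaround = completion − arrival: J1=7, J2=15, J3=7, J4=24
Total turnaround = 7 + 15 + 7 + 24 = 53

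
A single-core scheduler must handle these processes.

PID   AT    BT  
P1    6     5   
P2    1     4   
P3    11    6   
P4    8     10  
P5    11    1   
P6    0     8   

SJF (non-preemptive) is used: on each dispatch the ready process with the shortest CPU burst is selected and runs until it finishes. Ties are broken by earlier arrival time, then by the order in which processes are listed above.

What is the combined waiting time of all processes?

Timeline: | P6 0-8 | P2 8-12 | P5 12-13 | P1 13-18 | P3 18-24 | P4 24-34 |
Completion: P1=18  P2=12  P3=24  P4=34  P5=13  P6=8
Turnaround (C−A): P1=12  P2=11  P3=13  P4=26  P5=2  P6=8
Waiting = turnaround − burst: P1=7, P2=7, P3=7, P4=16, P5=1, P6=0
Total waiting = 7 + 7 + 7 + 16 + 1 + 0 = 38

38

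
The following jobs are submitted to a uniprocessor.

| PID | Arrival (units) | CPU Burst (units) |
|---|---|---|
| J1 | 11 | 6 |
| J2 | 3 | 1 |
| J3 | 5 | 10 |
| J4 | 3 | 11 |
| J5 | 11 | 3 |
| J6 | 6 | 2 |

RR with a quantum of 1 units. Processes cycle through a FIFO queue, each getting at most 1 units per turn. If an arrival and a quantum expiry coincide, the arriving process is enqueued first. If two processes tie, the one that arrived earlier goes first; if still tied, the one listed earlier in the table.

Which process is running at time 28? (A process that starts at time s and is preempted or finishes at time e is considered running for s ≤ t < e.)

J1

Timeline: | idle 0-3 | J2 3-4 | J4 4-5 | J3 5-6 | J4 6-7 | J6 7-8 | J3 8-9 | J4 9-10 | J6 10-11 | J3 11-12 | J4 12-13 | J1 13-14 | J5 14-15 | J3 15-16 | J4 16-17 | J1 17-18 | J5 18-19 | J3 19-20 | J4 20-21 | J1 21-22 | J5 22-23 | J3 23-24 | J4 24-25 | J1 25-26 | J3 26-27 | J4 27-28 | J1 28-29 | J3 29-30 | J4 30-31 | J1 31-32 | J3 32-33 | J4 33-34 | J3 34-35 | J4 35-36 |
Completion: J1=32  J2=4  J3=35  J4=36  J5=23  J6=11
Turnaround (C−A): J1=21  J2=1  J3=30  J4=33  J5=12  J6=5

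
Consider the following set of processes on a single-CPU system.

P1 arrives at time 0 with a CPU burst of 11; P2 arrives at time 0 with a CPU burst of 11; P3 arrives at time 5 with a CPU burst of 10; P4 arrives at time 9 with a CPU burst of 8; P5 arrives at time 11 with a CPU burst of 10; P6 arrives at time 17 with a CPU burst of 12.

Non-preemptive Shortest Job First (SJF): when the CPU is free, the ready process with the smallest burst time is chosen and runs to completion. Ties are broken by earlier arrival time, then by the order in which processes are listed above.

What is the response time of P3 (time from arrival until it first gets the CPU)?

14

Gantt: | P1 0-11 | P4 11-19 | P3 19-29 | P5 29-39 | P2 39-50 | P6 50-62 |
Completion: P1=11  P2=50  P3=29  P4=19  P5=39  P6=62
Turnaround (C−A): P1=11  P2=50  P3=24  P4=10  P5=28  P6=45
Response(P3) = first start − arrival = 19 − 5 = 14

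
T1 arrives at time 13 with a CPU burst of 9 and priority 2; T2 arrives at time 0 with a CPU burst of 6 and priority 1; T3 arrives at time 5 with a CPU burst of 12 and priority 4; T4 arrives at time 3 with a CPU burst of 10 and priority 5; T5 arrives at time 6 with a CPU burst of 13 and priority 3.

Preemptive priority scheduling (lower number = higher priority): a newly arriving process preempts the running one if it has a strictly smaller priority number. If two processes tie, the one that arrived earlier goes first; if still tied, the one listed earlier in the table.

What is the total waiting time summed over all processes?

Gantt: | T2 0-6 | T5 6-13 | T1 13-22 | T5 22-28 | T3 28-40 | T4 40-50 |
Completion: T1=22  T2=6  T3=40  T4=50  T5=28
Turnaround (C−A): T1=9  T2=6  T3=35  T4=47  T5=22
Waiting = turnaround − burst: T1=0, T2=0, T3=23, T4=37, T5=9
Total waiting = 0 + 0 + 23 + 37 + 9 = 69

69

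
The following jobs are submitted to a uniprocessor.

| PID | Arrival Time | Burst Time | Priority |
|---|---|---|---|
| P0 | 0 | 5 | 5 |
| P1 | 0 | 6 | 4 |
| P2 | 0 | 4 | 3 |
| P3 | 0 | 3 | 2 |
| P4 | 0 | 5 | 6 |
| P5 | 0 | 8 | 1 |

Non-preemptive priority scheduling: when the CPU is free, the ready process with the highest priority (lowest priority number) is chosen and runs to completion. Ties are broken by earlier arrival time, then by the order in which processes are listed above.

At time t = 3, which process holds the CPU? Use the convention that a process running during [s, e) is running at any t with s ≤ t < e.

P5

Timeline: | P5 0-8 | P3 8-11 | P2 11-15 | P1 15-21 | P0 21-26 | P4 26-31 |
Completion: P0=26  P1=21  P2=15  P3=11  P4=31  P5=8
Turnaround (C−A): P0=26  P1=21  P2=15  P3=11  P4=31  P5=8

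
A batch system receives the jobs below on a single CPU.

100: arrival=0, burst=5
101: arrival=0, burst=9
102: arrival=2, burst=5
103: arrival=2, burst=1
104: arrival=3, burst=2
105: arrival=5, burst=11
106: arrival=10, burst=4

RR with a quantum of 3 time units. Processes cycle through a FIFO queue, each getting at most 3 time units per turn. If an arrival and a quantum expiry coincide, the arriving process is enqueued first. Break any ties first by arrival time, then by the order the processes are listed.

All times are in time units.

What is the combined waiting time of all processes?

Timeline: | 100 0-3 | 101 3-6 | 102 6-9 | 103 9-10 | 104 10-12 | 100 12-14 | 105 14-17 | 101 17-20 | 102 20-22 | 106 22-25 | 105 25-28 | 101 28-31 | 106 31-32 | 105 32-37 |
Completion: 100=14  101=31  102=22  103=10  104=12  105=37  106=32
Turnaround (C−A): 100=14  101=31  102=20  103=8  104=9  105=32  106=22
Waiting = turnaround − burst: 100=9, 101=22, 102=15, 103=7, 104=7, 105=21, 106=18
Total waiting = 9 + 22 + 15 + 7 + 7 + 21 + 18 = 99

99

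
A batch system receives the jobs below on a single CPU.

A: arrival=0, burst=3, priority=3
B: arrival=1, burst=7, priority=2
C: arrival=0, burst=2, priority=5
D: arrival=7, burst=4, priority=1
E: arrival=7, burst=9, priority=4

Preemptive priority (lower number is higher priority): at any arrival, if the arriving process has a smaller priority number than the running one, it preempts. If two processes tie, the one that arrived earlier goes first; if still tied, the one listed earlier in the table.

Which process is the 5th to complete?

Schedule: | A 0-1 | B 1-7 | D 7-11 | B 11-12 | A 12-14 | E 14-23 | C 23-25 |
Completion: A=14  B=12  C=25  D=11  E=23
Turnaround (C−A): A=14  B=11  C=25  D=4  E=16
Finish order: D → B → A → E → C

C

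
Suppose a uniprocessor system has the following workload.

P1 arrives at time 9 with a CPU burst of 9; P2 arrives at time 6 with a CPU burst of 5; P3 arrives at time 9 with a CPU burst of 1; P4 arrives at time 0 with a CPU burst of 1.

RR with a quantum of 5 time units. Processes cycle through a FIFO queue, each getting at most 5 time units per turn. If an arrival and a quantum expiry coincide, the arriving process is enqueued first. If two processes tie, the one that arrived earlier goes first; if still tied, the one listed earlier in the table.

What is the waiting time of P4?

Gantt: | P4 0-1 | idle 1-6 | P2 6-11 | P1 11-16 | P3 16-17 | P1 17-21 |
Completion: P1=21  P2=11  P3=17  P4=1
Turnaround (C−A): P1=12  P2=5  P3=8  P4=1
Waiting(P4) = turnaround − burst = 1 − 1 = 0

0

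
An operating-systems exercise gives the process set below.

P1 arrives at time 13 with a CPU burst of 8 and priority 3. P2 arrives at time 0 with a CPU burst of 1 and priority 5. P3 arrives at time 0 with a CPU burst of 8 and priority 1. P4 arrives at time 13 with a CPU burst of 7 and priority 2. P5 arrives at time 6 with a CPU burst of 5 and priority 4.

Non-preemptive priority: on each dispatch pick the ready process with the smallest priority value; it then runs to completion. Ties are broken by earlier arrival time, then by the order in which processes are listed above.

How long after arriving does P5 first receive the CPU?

Timeline: | P3 0-8 | P5 8-13 | P4 13-20 | P1 20-28 | P2 28-29 |
Completion: P1=28  P2=29  P3=8  P4=20  P5=13
Response(P5) = first start − arrival = 8 − 6 = 2

2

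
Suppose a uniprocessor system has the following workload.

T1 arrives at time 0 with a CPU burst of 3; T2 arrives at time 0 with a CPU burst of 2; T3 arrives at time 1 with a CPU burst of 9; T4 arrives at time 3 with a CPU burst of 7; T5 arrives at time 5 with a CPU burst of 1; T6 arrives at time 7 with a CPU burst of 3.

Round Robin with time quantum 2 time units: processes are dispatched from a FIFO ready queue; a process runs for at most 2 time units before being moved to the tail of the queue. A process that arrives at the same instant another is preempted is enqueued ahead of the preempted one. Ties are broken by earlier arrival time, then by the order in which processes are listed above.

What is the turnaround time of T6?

12

Gantt: | T1 0-2 | T2 2-4 | T3 4-6 | T1 6-7 | T4 7-9 | T5 9-10 | T3 10-12 | T6 12-14 | T4 14-16 | T3 16-18 | T6 18-19 | T4 19-21 | T3 21-23 | T4 23-24 | T3 24-25 |
Completion: T1=7  T2=4  T3=25  T4=24  T5=10  T6=19
Turnaround(T6) = completion − arrival = 19 − 7 = 12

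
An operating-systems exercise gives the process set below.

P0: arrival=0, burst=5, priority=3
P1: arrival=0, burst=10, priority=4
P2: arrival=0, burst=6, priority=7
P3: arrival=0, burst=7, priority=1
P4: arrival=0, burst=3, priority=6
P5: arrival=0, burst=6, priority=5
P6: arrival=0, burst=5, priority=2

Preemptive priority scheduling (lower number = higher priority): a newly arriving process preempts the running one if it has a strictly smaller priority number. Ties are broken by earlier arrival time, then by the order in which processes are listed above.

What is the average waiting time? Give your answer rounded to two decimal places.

Schedule: | P3 0-7 | P6 7-12 | P0 12-17 | P1 17-27 | P5 27-33 | P4 33-36 | P2 36-42 |
Completion: P0=17  P1=27  P2=42  P3=7  P4=36  P5=33  P6=12
Waiting times: P0=12, P1=17, P2=36, P3=0, P4=33, P5=27, P6=7
Average waiting = (12+17+36+0+33+27+7) / 7 = 132/7 = 18.86

18.86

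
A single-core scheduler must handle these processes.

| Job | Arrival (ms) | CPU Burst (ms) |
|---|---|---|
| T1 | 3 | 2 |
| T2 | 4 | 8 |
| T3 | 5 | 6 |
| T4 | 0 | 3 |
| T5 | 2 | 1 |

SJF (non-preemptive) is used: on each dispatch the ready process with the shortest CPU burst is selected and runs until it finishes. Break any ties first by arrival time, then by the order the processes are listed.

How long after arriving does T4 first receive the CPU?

Schedule: | T4 0-3 | T5 3-4 | T1 4-6 | T3 6-12 | T2 12-20 |
Completion: T1=6  T2=20  T3=12  T4=3  T5=4
Turnaround (C−A): T1=3  T2=16  T3=7  T4=3  T5=2
Response(T4) = first start − arrival = 0 − 0 = 0

0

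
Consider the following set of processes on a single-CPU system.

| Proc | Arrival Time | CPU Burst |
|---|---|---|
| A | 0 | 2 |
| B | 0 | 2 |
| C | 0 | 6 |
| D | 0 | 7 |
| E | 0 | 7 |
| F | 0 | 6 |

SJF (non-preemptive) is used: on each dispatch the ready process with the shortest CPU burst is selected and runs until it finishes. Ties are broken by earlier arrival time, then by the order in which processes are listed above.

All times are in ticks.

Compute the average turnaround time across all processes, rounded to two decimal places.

14.17

Timeline: | A 0-2 | B 2-4 | C 4-10 | F 10-16 | D 16-23 | E 23-30 |
Completion: A=2  B=4  C=10  D=23  E=30  F=16
Turnaround times: A=2, B=4, C=10, D=23, E=30, F=16
Average turnaround = (2+4+10+23+30+16) / 6 = 85/6 = 14.17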